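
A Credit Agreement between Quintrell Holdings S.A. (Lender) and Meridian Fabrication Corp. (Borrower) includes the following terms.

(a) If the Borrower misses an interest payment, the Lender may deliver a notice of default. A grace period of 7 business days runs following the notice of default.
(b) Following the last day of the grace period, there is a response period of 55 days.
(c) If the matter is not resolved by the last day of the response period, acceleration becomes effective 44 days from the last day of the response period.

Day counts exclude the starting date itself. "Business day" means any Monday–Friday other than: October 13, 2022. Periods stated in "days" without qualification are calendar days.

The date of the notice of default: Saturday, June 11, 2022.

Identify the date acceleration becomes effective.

September 28, 2022

From Saturday, June 11, 2022, 7 business days (Jun 13, Jun 14, Jun 15, Jun 16, Jun 17, Jun 20, Jun 21, skipping weekends) brings us to Tuesday, June 21, 2022, which is the last day of the grace period.
The last day of the response period: 55 calendar days after June 21, 2022 is August 15, 2022.
The date acceleration becomes effective: 44 calendar days after August 15, 2022 is September 28, 2022.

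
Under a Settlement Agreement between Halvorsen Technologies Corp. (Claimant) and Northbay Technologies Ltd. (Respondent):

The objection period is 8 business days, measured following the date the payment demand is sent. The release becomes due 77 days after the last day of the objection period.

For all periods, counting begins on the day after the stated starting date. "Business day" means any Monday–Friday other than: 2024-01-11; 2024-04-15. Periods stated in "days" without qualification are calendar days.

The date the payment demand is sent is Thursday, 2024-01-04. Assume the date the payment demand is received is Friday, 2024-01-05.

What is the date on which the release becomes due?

2024-04-03

The last day of the objection period: 8 business days after Thursday, 2024-01-04, skipping weekends and the listed holiday on Jan 11 — Jan 5, Jan 8, Jan 9, Jan 10, Jan 12, Jan 15, Jan 16, Jan 17 — lands on Wednesday, 2024-01-17.
The date on which the release becomes due: 2024-01-17 + 77 days = 2024-04-03.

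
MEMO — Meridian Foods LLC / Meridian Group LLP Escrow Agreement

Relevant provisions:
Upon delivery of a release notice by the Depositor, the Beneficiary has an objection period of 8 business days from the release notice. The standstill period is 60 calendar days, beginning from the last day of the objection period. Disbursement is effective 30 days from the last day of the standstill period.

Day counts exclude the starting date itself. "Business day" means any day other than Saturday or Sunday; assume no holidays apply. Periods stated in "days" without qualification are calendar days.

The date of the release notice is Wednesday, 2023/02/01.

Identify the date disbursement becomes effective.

2023/05/14

The last day of the objection period: counting 8 business days from Wednesday, 2023/02/01 (Feb 2, Feb 3, Feb 6, Feb 7, Feb 8, Feb 9, Feb 10, Feb 13, skipping weekends) reaches Monday, 2023/02/13.
The last day of the standstill period: 2023/02/13 + 60 days = 2023/04/14.
Adding 30 calendar days to 2023/04/14 gives 2023/05/14, which is the date disbursement becomes effective.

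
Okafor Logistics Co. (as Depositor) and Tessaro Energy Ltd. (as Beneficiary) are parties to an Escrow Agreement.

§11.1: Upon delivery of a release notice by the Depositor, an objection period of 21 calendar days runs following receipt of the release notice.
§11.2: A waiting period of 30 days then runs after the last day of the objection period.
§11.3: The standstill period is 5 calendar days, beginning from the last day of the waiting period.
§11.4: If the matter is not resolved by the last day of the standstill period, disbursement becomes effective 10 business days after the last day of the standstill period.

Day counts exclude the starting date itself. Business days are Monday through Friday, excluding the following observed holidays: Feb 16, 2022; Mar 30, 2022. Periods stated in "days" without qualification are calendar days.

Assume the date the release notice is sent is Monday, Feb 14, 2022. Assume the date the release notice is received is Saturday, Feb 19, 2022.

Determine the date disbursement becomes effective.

Apr 29, 2022

The last day of the objection period: 21 calendar days after Feb 19, 2022 is Mar 12, 2022.
Adding 30 calendar days to Mar 12, 2022 gives Apr 11, 2022, which is the last day of the waiting period.
Adding 5 calendar days to Apr 11, 2022 gives Apr 16, 2022, which is the last day of the standstill period.
From Saturday, Apr 16, 2022, 10 business days (Apr 18, Apr 19, Apr 20, Apr 21, Apr 22, Apr 25, Apr 26, Apr 27, Apr 28, Apr 29, skipping weekends) brings us to Friday, Apr 29, 2022, which is the date disbursement becomes effective.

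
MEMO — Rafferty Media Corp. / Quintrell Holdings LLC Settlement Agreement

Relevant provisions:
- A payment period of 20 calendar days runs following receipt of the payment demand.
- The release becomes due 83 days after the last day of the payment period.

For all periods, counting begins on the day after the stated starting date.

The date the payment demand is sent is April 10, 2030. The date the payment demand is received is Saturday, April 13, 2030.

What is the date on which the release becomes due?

Adding 20 calendar days to April 13, 2030 gives May 3, 2030, which is the last day of the payment period.
Adding 83 calendar days to May 3, 2030 gives July 25, 2030, which is the date on which the release becomes due.

July 25, 2030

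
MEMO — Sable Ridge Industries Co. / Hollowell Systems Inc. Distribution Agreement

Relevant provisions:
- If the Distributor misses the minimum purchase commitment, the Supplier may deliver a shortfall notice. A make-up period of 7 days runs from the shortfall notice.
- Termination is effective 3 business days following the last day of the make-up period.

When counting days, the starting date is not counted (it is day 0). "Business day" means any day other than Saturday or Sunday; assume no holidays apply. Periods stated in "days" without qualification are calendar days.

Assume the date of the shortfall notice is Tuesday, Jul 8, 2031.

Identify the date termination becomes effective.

The last day of the make-up period: 7 calendar days after Jul 8, 2031 is Jul 15, 2031.
The date termination becomes effective: counting 3 business days from Tuesday, Jul 15, 2031 (Jul 16, Jul 17, Jul 18, skipping weekends) reaches Friday, Jul 18, 2031.

Jul 18, 2031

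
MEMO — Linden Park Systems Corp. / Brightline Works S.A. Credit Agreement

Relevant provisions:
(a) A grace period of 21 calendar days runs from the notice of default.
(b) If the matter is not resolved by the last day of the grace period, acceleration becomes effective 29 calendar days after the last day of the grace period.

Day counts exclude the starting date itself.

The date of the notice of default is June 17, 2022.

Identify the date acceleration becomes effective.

Adding 21 calendar days to June 17, 2022 gives July 8, 2022, which is the last day of the grace period.
The date acceleration becomes effective: July 8, 2022 + 29 days = August 6, 2022.

August 6, 2022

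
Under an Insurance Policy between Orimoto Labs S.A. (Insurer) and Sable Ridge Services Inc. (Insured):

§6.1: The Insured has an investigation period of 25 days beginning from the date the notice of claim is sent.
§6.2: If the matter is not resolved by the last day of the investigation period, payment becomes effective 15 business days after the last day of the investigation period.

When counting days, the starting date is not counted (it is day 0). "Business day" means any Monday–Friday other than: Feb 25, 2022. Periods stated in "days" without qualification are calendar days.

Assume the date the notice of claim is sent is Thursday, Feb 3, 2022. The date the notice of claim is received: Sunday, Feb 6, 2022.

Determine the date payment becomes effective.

Mar 21, 2022

The last day of the investigation period: Feb 3, 2022 + 25 days = Feb 28, 2022.
The date payment becomes effective: counting 15 business days from Monday, Feb 28, 2022 (Mar 1, Mar 2, Mar 3, Mar 4, …, Mar 17, Mar 18, Mar 21, skipping weekends) reaches Monday, Mar 21, 2022.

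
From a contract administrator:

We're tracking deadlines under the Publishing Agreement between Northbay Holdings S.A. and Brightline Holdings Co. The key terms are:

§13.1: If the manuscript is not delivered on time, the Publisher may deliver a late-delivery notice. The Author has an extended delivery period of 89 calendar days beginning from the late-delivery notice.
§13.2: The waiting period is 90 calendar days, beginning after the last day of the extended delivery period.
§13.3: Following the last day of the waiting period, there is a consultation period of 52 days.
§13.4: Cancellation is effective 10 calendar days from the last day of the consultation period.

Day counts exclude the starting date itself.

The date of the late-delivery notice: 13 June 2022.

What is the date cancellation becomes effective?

9 February 2023

Adding 89 calendar days to 13 June 2022 gives 10 September 2022, which is the last day of the extended delivery period.
The last day of the waiting period: 10 September 2022 + 90 days = 9 December 2022.
Adding 52 calendar days to 9 December 2022 gives 30 January 2023, which is the last day of the consultation period.
Adding 10 calendar days to 30 January 2023 gives 9 February 2023, which is the date cancellation becomes effective.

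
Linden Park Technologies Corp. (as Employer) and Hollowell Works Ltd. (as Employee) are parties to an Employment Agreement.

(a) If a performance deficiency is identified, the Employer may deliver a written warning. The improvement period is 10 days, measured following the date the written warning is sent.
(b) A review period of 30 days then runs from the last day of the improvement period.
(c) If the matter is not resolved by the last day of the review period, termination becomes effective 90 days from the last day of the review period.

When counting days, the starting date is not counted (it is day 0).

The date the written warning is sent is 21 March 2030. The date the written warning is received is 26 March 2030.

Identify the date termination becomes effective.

29 July 2030

The last day of the improvement period: 21 March 2030 + 10 days = 31 March 2030.
The last day of the review period: 31 March 2030 + 30 days = 30 April 2030.
Adding 90 calendar days to 30 April 2030 gives 29 July 2030, which is the date termination becomes effective.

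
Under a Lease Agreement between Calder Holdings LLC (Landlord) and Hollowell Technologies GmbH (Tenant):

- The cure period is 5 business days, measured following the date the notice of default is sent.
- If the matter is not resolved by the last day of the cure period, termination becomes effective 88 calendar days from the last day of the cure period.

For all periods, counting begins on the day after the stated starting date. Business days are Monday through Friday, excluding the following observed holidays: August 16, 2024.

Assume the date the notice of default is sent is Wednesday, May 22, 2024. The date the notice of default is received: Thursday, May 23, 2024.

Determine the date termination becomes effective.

From Wednesday, May 22, 2024, 5 business days (May 23, May 24, May 27, May 28, May 29, skipping weekends) brings us to Wednesday, May 29, 2024, which is the last day of the cure period.
The date termination becomes effective: 88 calendar days after May 29, 2024 is August 25, 2024.

August 25, 2024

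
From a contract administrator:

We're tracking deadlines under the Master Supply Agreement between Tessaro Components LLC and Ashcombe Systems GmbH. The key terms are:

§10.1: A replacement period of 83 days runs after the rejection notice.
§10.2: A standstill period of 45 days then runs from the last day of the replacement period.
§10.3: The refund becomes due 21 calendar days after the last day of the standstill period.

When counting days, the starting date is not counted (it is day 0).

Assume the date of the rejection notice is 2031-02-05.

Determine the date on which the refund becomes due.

Adding 83 calendar days to 2031-02-05 gives 2031-04-29, which is the last day of the replacement period.
The last day of the standstill period: 45 calendar days after 2031-04-29 is 2031-06-13.
The date on which the refund becomes due: 2031-06-13 + 21 days = 2031-07-04.

2031-07-04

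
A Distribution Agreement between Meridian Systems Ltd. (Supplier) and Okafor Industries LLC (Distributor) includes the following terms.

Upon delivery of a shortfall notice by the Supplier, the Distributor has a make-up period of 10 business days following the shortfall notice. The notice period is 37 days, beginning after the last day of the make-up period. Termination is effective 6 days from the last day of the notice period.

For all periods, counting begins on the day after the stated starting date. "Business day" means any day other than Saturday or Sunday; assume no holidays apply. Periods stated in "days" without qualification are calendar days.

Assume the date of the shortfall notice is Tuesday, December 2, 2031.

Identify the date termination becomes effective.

January 28, 2032

From Tuesday, December 2, 2031, 10 business days (Dec 3, Dec 4, Dec 5, Dec 8, Dec 9, Dec 10, Dec 11, Dec 12, Dec 15, Dec 16, skipping weekends) brings us to Tuesday, December 16, 2031, which is the last day of the make-up period.
The last day of the notice period: December 16, 2031 + 37 days = January 22, 2032.
Adding 6 calendar days to January 22, 2032 gives January 28, 2032, which is the date termination becomes effective.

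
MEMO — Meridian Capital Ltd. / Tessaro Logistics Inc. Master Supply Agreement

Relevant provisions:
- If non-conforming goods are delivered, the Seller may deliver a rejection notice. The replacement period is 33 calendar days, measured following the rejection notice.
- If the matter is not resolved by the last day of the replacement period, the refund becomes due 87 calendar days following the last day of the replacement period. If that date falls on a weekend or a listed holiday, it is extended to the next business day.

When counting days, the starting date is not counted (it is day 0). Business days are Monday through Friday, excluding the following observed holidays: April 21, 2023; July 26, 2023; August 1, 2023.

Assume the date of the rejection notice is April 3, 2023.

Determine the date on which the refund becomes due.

The last day of the replacement period: April 3, 2023 + 33 days = May 6, 2023.
The date on which the refund becomes due: May 6, 2023 + 87 days = August 1, 2023. That falls on Tuesday, a listed holiday, so it rolls to the next business day, Wednesday, August 2, 2023.

August 2, 2023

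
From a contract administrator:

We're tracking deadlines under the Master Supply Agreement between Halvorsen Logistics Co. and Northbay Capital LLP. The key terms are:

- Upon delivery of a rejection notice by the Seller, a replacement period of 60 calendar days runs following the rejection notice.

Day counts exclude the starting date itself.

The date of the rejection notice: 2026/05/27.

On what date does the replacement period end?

2026/07/26

The last day of the replacement period: 60 calendar days after 2026/05/27 is 2026/07/26.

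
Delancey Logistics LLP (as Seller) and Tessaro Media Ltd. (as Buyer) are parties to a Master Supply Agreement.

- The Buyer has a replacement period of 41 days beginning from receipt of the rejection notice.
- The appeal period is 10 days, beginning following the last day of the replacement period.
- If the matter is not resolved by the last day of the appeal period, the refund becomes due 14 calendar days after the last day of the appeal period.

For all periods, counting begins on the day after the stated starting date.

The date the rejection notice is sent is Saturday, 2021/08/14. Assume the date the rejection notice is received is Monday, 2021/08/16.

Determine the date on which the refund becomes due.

The last day of the replacement period: 41 calendar days after 2021/08/16 is 2021/09/26.
The last day of the appeal period: 10 calendar days after 2021/09/26 is 2021/10/06.
Adding 14 calendar days to 2021/10/06 gives 2021/10/20, which is the date on which the refund becomes due.

2021/10/20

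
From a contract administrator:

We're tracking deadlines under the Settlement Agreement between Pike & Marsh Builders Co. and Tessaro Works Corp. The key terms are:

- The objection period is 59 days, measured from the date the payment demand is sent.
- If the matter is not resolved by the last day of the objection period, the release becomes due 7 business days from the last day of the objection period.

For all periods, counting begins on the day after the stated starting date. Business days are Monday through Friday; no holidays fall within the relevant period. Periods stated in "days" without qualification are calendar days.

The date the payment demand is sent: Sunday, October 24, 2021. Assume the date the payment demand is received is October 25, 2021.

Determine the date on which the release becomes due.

Adding 59 calendar days to October 24, 2021 gives December 22, 2021, which is the last day of the objection period.
From Wednesday, December 22, 2021, 7 business days (Dec 23, Dec 24, Dec 27, Dec 28, Dec 29, Dec 30, Dec 31, skipping weekends) brings us to Friday, December 31, 2021, which is the date on which the release becomes due.

December 31, 2021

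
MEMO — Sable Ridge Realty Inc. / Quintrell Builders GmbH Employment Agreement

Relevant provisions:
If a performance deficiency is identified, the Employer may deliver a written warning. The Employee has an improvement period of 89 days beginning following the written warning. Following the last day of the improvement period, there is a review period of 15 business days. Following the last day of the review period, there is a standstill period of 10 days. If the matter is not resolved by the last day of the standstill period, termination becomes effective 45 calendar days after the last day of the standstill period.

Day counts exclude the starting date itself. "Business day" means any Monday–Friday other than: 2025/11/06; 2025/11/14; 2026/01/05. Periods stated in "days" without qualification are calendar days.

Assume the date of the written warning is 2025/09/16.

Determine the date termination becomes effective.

2026/02/26

The last day of the improvement period: 2025/09/16 + 89 days = 2025/12/14.
From Sunday, 2025/12/14, 15 business days (Dec 15, Dec 16, Dec 17, Dec 18, …, Dec 31, Jan 1, Jan 2, skipping weekends) brings us to Friday, 2026/01/02, which is the last day of the review period.
Adding 10 calendar days to 2026/01/02 gives 2026/01/12, which is the last day of the standstill period.
Adding 45 calendar days to 2026/01/12 gives 2026/02/26, which is the date termination becomes effective.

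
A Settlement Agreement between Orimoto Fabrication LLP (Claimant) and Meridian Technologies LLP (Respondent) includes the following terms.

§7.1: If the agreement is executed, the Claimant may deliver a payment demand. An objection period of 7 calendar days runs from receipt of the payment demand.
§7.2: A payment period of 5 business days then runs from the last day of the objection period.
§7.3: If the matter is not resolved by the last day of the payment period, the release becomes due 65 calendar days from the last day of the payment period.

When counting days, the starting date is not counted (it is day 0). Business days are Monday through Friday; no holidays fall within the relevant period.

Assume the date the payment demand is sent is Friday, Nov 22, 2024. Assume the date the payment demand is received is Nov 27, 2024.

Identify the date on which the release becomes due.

Adding 7 calendar days to Nov 27, 2024 gives Dec 4, 2024, which is the last day of the objection period.
The last day of the payment period: 5 business days after Wednesday, Dec 4, 2024, skipping weekends — Dec 5, Dec 6, Dec 9, Dec 10, Dec 11 — lands on Wednesday, Dec 11, 2024.
Adding 65 calendar days to Dec 11, 2024 gives Feb 14, 2025, which is the date on which the release becomes due.

Feb 14, 2025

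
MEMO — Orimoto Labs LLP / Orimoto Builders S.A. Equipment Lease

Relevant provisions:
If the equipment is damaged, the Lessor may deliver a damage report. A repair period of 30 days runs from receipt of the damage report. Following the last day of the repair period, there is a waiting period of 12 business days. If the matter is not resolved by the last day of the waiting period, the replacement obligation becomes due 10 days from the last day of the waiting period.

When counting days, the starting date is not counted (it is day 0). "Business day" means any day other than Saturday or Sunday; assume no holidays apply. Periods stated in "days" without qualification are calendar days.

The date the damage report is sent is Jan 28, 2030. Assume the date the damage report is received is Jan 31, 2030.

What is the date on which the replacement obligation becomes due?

The last day of the repair period: Jan 31, 2030 + 30 days = Mar 2, 2030.
The last day of the waiting period: 12 business days after Saturday, Mar 2, 2030, skipping weekends — Mar 4, Mar 5, Mar 6, Mar 7, …, Mar 15, Mar 18, Mar 19 — lands on Tuesday, Mar 19, 2030.
Adding 10 calendar days to Mar 19, 2030 gives Mar 29, 2030, which is the date on which the replacement obligation becomes due.

Mar 29, 2030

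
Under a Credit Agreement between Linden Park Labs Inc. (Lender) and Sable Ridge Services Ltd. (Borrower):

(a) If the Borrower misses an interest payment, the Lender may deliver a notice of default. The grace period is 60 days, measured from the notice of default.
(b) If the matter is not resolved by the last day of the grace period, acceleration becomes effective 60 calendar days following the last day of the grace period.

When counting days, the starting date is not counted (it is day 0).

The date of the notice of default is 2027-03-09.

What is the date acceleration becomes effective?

2027-07-07

Adding 60 calendar days to 2027-03-09 gives 2027-05-08, which is the last day of the grace period.
Adding 60 calendar days to 2027-05-08 gives 2027-07-07, which is the date acceleration becomes effective.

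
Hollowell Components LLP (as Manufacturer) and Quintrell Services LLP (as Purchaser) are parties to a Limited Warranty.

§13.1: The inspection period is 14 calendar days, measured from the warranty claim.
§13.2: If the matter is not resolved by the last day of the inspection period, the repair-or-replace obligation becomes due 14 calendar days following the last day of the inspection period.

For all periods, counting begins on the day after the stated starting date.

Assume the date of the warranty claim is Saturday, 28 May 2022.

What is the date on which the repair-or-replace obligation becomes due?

25 June 2022

Adding 14 calendar days to 28 May 2022 gives 11 June 2022, which is the last day of the inspection period.
The date on which the repair-or-replace obligation becomes due: 14 calendar days after 11 June 2022 is 25 June 2022.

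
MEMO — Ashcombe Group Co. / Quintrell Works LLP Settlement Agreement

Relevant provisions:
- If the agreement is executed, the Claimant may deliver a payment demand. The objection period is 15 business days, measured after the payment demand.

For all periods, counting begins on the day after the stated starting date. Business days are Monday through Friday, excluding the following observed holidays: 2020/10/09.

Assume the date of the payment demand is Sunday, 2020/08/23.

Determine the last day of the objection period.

2020/09/11

The last day of the objection period: 15 business days after Sunday, 2020/08/23, skipping weekends — Aug 24, Aug 25, Aug 26, Aug 27, …, Sep 9, Sep 10, Sep 11 — lands on Friday, 2020/09/11.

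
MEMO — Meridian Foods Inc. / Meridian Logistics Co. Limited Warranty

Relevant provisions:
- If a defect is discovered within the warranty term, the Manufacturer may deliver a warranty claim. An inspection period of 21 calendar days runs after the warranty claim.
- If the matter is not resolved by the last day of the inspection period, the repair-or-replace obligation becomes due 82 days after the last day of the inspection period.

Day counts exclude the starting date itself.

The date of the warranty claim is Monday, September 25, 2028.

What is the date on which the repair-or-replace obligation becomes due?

January 6, 2029

The last day of the inspection period: September 25, 2028 + 21 days = October 16, 2028.
The date on which the repair-or-replace obligation becomes due: October 16, 2028 + 82 days = January 6, 2029.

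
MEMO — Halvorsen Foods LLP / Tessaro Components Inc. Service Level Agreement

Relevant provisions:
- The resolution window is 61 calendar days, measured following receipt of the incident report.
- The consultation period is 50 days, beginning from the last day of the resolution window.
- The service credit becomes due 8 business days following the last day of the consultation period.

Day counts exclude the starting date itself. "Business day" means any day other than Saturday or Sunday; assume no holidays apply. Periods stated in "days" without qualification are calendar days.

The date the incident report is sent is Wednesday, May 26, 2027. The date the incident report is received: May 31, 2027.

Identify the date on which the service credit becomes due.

Adding 61 calendar days to May 31, 2027 gives July 31, 2027, which is the last day of the resolution window.
The last day of the consultation period: July 31, 2027 + 50 days = September 19, 2027.
The date on which the service credit becomes due: counting 8 business days from Sunday, September 19, 2027 (Sep 20, Sep 21, Sep 22, Sep 23, Sep 24, Sep 27, Sep 28, Sep 29, skipping weekends) reaches Wednesday, September 29, 2027.

September 29, 2027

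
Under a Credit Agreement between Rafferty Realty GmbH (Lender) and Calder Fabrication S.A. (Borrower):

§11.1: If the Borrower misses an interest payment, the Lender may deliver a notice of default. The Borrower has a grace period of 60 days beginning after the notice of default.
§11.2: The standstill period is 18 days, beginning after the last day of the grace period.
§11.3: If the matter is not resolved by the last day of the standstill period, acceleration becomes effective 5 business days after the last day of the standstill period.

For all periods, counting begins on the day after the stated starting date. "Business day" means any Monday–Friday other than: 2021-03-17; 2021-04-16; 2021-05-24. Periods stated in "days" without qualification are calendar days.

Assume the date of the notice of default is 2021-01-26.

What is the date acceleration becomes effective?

2021-04-22

Adding 60 calendar days to 2021-01-26 gives 2021-03-27, which is the last day of the grace period.
The last day of the standstill period: 2021-03-27 + 18 days = 2021-04-14.
The date acceleration becomes effective: 5 business days after Wednesday, 2021-04-14, skipping weekends and the listed holiday on Apr 16 — Apr 15, Apr 19, Apr 20, Apr 21, Apr 22 — lands on Thursday, 2021-04-22.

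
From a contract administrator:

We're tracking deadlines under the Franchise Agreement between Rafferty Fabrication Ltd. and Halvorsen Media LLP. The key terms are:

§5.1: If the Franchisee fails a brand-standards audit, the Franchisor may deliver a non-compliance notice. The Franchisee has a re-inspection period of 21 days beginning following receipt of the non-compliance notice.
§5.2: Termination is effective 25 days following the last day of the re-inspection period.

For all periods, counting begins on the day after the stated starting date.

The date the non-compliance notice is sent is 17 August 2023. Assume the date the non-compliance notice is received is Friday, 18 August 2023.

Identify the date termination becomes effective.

The last day of the re-inspection period: 21 calendar days after 18 August 2023 is 8 September 2023.
Adding 25 calendar days to 8 September 2023 gives 3 October 2023, which is the date termination becomes effective.

3 October 2023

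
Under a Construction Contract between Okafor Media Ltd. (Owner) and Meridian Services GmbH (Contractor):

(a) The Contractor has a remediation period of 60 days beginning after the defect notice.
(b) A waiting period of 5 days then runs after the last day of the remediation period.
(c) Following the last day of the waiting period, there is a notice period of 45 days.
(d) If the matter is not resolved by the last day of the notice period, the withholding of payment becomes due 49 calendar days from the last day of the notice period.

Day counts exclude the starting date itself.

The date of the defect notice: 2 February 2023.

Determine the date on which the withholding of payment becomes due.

The last day of the remediation period: 2 February 2023 + 60 days = 3 April 2023.
The last day of the waiting period: 3 April 2023 + 5 days = 8 April 2023.
Adding 45 calendar days to 8 April 2023 gives 23 May 2023, which is the last day of the notice period.
Adding 49 calendar days to 23 May 2023 gives 11 July 2023, which is the date on which the withholding of payment becomes due.

11 July 2023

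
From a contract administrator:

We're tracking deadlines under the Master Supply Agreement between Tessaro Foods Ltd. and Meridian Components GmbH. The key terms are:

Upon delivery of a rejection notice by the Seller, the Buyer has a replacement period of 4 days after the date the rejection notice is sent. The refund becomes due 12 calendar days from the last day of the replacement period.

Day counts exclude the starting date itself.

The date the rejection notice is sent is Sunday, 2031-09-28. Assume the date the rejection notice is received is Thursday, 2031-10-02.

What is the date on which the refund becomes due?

2031-10-14

The last day of the replacement period: 2031-09-28 + 4 days = 2031-10-02.
Adding 12 calendar days to 2031-10-02 gives 2031-10-14, which is the date on which the refund becomes due.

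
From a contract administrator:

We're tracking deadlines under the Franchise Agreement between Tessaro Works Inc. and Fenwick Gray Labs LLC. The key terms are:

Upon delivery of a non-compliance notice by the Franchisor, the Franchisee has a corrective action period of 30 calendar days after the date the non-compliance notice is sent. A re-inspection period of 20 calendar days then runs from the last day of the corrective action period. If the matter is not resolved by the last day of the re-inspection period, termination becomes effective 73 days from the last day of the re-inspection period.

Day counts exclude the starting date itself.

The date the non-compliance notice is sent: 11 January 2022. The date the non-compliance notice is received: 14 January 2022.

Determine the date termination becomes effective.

14 May 2022

The last day of the corrective action period: 30 calendar days after 11 January 2022 is 10 February 2022.
The last day of the re-inspection period: 10 February 2022 + 20 days = 2 March 2022.
Adding 73 calendar days to 2 March 2022 gives 14 May 2022, which is the date termination becomes effective.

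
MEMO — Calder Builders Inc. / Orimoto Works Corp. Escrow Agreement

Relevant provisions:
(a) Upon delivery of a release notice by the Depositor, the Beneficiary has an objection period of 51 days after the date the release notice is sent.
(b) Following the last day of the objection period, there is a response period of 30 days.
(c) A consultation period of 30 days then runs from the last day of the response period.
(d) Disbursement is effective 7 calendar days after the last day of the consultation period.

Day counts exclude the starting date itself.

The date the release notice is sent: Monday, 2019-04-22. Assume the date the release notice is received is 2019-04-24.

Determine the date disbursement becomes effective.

2019-08-18

The last day of the objection period: 51 calendar days after 2019-04-22 is 2019-06-12.
The last day of the response period: 2019-06-12 + 30 days = 2019-07-12.
The last day of the consultation period: 30 calendar days after 2019-07-12 is 2019-08-11.
The date disbursement becomes effective: 2019-08-11 + 7 days = 2019-08-18.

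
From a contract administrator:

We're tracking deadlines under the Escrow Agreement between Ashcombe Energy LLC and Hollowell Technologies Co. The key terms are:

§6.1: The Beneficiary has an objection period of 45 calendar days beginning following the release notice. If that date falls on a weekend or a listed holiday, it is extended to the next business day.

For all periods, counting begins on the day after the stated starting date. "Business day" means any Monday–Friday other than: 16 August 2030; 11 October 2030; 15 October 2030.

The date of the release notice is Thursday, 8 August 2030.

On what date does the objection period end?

The last day of the objection period: 8 August 2030 + 45 days = 22 September 2030. That falls on a Sunday, so it rolls to the next business day, Monday, 23 September 2030.

23 September 2030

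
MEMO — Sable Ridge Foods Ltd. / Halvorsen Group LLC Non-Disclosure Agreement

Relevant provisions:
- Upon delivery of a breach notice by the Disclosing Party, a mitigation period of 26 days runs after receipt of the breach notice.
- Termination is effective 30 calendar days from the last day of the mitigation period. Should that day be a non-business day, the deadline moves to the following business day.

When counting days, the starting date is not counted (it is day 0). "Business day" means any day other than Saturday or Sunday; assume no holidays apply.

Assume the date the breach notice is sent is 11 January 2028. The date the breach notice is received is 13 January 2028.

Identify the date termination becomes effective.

Adding 26 calendar days to 13 January 2028 gives 8 February 2028, which is the last day of the mitigation period.
Adding 30 calendar days to 8 February 2028 gives 9 March 2028, which is the date termination becomes effective. 9 March 2028 is a Thursday, so no roll-forward applies.

9 March 2028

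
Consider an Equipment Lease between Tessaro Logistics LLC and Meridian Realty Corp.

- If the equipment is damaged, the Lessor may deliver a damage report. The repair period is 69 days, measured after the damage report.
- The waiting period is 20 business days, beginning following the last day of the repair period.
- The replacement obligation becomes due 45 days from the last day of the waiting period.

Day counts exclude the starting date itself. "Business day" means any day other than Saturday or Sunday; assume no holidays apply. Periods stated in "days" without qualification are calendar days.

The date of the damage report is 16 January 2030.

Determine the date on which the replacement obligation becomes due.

Adding 69 calendar days to 16 January 2030 gives 26 March 2030, which is the last day of the repair period.
From Tuesday, 26 March 2030, 20 business days (Mar 27, Mar 28, Mar 29, Apr 1, …, Apr 19, Apr 22, Apr 23, skipping weekends) brings us to Tuesday, 23 April 2030, which is the last day of the waiting period.
The date on which the replacement obligation becomes due: 23 April 2030 + 45 days = 7 June 2030.

7 June 2030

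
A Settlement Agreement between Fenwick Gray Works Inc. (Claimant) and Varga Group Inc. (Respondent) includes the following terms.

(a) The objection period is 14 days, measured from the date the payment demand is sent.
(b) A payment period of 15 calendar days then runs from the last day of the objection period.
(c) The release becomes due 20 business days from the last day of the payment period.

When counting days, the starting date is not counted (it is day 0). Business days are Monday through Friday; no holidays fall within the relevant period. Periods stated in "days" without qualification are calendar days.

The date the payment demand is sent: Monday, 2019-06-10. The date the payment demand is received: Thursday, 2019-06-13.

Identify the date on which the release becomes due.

2019-08-06

Adding 14 calendar days to 2019-06-10 gives 2019-06-24, which is the last day of the objection period.
Adding 15 calendar days to 2019-06-24 gives 2019-07-09, which is the last day of the payment period.
From Tuesday, 2019-07-09, 20 business days (Jul 10, Jul 11, Jul 12, Jul 15, …, Aug 2, Aug 5, Aug 6, skipping weekends) brings us to Tuesday, 2019-08-06, which is the date on which the release becomes due.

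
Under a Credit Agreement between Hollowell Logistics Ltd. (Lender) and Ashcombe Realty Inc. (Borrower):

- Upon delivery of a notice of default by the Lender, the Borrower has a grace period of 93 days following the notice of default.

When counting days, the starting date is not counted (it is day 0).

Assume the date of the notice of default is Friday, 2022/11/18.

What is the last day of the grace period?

Adding 93 calendar days to 2022/11/18 gives 2023/02/19, which is the last day of the grace period.

2023/02/19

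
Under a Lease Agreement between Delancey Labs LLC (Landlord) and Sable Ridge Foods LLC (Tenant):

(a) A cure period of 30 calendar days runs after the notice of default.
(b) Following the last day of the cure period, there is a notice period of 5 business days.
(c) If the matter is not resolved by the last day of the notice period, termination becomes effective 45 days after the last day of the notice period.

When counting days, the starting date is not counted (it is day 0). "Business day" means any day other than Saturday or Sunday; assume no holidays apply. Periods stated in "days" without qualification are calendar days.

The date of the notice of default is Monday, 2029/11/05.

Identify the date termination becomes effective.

Adding 30 calendar days to 2029/11/05 gives 2029/12/05, which is the last day of the cure period.
The last day of the notice period: counting 5 business days from Wednesday, 2029/12/05 (Dec 6, Dec 7, Dec 10, Dec 11, Dec 12, skipping weekends) reaches Wednesday, 2029/12/12.
The date termination becomes effective: 2029/12/12 + 45 days = 2030/01/26.

2030/01/26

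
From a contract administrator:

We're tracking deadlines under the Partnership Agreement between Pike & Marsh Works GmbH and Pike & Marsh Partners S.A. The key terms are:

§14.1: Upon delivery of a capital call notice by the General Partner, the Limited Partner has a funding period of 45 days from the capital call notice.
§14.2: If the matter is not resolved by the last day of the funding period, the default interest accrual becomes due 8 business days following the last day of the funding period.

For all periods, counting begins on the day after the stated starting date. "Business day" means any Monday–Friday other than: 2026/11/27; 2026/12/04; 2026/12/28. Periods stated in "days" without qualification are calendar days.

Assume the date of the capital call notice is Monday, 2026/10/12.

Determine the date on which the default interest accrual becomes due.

Adding 45 calendar days to 2026/10/12 gives 2026/11/26, which is the last day of the funding period.
The date on which the default interest accrual becomes due: counting 8 business days from Thursday, 2026/11/26 (Nov 30, Dec 1, Dec 2, Dec 3, Dec 7, Dec 8, Dec 9, Dec 10, skipping weekends and the listed holidays on Nov 27, Dec 4) reaches Thursday, 2026/12/10.

2026/12/10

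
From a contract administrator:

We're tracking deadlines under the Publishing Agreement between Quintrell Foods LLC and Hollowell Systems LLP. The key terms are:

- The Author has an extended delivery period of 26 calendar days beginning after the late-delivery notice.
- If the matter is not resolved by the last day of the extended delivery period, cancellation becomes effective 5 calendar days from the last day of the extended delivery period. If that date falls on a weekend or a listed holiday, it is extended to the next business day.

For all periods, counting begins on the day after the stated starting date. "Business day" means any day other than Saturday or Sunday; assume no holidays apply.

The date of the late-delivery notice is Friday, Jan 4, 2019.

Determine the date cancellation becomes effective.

The last day of the extended delivery period: 26 calendar days after Jan 4, 2019 is Jan 30, 2019.
Adding 5 calendar days to Jan 30, 2019 gives Feb 4, 2019, which is the date cancellation becomes effective. Feb 4, 2019 is a Monday, so no roll-forward applies.

Feb 4, 2019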